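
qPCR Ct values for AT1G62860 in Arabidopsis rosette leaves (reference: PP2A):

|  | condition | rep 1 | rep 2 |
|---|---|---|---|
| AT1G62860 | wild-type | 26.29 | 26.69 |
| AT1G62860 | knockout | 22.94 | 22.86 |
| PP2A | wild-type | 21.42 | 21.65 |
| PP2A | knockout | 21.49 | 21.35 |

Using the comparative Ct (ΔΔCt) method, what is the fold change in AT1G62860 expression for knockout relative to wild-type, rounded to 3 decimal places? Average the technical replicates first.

11.119

Mean Ct: AT1G62860 wild-type 26.490; AT1G62860 knockout 22.900; PP2A wild-type 21.535; PP2A knockout 21.420
ΔCt(wild-type) = 26.490 − 21.535 = 4.955
ΔCt(knockout) = 22.900 − 21.420 = 1.480
ΔΔCt = 1.480 − 4.955 = -3.475
Fold change = 2^(−(-3.475)) = 2^3.475 = 11.1193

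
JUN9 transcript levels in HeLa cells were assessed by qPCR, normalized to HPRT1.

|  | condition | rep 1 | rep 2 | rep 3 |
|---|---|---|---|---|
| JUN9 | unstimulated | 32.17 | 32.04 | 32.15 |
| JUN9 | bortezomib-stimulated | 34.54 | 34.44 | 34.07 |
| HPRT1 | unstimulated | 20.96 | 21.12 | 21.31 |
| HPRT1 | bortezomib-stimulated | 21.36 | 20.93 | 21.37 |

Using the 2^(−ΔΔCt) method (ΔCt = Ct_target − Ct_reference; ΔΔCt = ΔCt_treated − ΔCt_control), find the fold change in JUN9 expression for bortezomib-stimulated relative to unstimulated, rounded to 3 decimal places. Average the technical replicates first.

Mean Ct: JUN9 unstimulated 32.120; JUN9 bortezomib-stimulated 34.350; HPRT1 unstimulated 21.130; HPRT1 bortezomib-stimulated 21.220
ΔCt(unstimulated) = 32.120 − 21.130 = 10.990
ΔCt(bortezomib-stimulated) = 34.350 − 21.220 = 13.130
ΔΔCt = 13.130 − 10.990 = 2.140
Fold change = 2^(−2.140) = 0.2269

0.227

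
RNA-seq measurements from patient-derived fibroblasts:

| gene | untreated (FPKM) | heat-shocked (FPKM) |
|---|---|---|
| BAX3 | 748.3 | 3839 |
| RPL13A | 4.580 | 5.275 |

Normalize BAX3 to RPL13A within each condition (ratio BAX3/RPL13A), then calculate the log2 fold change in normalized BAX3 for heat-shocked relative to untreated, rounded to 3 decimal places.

BAX3/RPL13A (untreated) = 748.3 / 4.580 = 163.38
BAX3/RPL13A (heat-shocked) = 3839 / 5.275 = 727.77
Fold change = 727.77 / 163.38 = 4.4544
log2(4.4544) = 2.1552

2.155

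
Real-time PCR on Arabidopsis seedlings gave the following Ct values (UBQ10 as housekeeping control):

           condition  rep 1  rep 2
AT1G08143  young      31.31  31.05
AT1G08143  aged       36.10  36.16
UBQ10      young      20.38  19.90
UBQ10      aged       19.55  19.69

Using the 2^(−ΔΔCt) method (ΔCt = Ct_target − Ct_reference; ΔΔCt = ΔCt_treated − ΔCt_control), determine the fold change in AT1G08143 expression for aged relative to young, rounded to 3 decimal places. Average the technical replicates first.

0.023

Mean Ct: AT1G08143 young 31.180; AT1G08143 aged 36.130; UBQ10 young 20.140; UBQ10 aged 19.620
ΔCt(young) = 31.180 − 20.140 = 11.040
ΔCt(aged) = 36.130 − 19.620 = 16.510
ΔΔCt = 16.510 − 11.040 = 5.470
Fold change = 2^(−5.470) = 0.0226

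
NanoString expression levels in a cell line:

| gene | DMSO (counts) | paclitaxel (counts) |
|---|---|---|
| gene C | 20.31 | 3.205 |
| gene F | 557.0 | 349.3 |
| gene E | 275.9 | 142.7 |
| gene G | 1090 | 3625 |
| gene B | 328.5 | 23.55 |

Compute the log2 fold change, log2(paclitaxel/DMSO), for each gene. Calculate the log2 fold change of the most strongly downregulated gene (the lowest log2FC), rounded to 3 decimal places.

-3.802

log2(3.205/20.31) = -2.664  (gene C)
log2(349.3/557.0) = -0.673  (gene F)
log2(142.7/275.9) = -0.951  (gene E)
log2(3625/1090) = 1.734  (gene G)
log2(23.55/328.5) = -3.802  (gene B)
gene B is most strongly downregulated.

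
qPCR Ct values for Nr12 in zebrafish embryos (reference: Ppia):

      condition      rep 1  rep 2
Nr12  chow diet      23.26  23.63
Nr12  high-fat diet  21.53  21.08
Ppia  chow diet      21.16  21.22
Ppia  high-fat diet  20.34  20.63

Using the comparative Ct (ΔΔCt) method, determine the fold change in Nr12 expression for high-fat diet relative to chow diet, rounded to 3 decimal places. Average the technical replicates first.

2.704

Mean Ct: Nr12 chow diet 23.445; Nr12 high-fat diet 21.305; Ppia chow diet 21.190; Ppia high-fat diet 20.485
ΔCt(chow diet) = 23.445 − 21.190 = 2.255
ΔCt(high-fat diet) = 21.305 − 20.485 = 0.820
ΔΔCt = 0.820 − 2.255 = -1.435
Fold change = 2^(−(-1.435)) = 2^1.435 = 2.7038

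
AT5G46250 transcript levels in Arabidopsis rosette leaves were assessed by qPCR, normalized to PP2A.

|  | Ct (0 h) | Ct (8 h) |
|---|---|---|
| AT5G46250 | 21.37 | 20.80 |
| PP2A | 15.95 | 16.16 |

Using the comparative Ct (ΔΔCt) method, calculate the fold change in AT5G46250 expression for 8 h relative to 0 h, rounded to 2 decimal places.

ΔCt(0 h) = 21.370 − 15.950 = 5.420
ΔCt(8 h) = 20.800 − 16.160 = 4.640
ΔΔCt = 4.640 − 5.420 = -0.780
Fold change = 2^(−(-0.780)) = 2^0.780 = 1.717

1.72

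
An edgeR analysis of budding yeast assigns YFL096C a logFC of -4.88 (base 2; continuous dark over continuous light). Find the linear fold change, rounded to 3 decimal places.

0.034

Fold change = 2^(-4.88) = 0.0340
That is, YFL096C drops to 3.4% of the continuous light level.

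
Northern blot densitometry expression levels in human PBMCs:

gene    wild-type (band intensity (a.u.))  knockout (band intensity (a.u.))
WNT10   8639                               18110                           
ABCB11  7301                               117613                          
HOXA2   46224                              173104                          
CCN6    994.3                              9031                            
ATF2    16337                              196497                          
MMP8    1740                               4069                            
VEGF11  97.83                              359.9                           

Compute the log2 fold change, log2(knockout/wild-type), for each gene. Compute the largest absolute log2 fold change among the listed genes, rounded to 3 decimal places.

log2(18110/8639) = 1.068  (WNT10)
log2(117613/7301) = 4.010  (ABCB11)
log2(173104/46224) = 1.905  (HOXA2)
log2(9031/994.3) = 3.183  (CCN6)
log2(196497/16337) = 3.588  (ATF2)
log2(4069/1740) = 1.226  (MMP8)
log2(359.9/97.83) = 1.879  (VEGF11)
The largest magnitude belongs to ABCB11.

4.010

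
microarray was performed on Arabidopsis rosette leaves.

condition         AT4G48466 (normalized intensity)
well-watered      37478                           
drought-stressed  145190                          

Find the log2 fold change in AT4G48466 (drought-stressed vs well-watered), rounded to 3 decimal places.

1.954

Fold change = 145190 / 37478 = 3.8740
log2(3.8740) = 1.9538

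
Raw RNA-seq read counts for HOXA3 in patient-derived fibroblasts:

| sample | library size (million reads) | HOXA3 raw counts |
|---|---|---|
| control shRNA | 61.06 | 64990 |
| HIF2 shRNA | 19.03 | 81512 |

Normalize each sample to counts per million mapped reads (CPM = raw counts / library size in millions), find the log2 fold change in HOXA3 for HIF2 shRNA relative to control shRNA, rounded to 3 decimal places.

2.009

CPM(control shRNA) = 64990 / 61.06 = 1064.3629
CPM(HIF2 shRNA) = 81512 / 19.03 = 4283.3421
Fold change = 4283.3421 / 1064.3629 = 4.02432
log2(4.02432) = 2.0087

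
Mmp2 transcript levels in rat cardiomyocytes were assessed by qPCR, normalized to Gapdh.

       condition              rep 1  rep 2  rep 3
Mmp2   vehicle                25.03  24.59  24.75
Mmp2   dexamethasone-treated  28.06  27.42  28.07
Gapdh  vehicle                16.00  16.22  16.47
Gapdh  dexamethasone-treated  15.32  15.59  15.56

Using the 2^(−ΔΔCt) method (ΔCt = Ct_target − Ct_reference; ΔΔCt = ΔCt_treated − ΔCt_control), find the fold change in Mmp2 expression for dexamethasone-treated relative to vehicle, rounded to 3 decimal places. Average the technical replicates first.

Mean Ct: Mmp2 vehicle 24.790; Mmp2 dexamethasone-treated 27.850; Gapdh vehicle 16.230; Gapdh dexamethasone-treated 15.490
ΔCt(vehicle) = 24.790 − 16.230 = 8.560
ΔCt(dexamethasone-treated) = 27.850 − 15.490 = 12.360
ΔΔCt = 12.360 − 8.560 = 3.800
Fold change = 2^(−3.800) = 0.0718

0.072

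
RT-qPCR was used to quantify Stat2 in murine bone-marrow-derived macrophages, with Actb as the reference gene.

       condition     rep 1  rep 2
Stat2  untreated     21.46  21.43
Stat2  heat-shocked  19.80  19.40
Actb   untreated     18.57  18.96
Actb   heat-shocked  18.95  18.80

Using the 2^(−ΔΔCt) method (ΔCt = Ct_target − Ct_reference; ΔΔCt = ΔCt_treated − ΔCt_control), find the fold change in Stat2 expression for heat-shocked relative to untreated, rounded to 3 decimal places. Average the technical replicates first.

Mean Ct: Stat2 untreated 21.445; Stat2 heat-shocked 19.600; Actb untreated 18.765; Actb heat-shocked 18.875
ΔCt(untreated) = 21.445 − 18.765 = 2.680
ΔCt(heat-shocked) = 19.600 − 18.875 = 0.725
ΔΔCt = 0.725 − 2.680 = -1.955
Fold change = 2^(−(-1.955)) = 2^1.955 = 3.8772

3.877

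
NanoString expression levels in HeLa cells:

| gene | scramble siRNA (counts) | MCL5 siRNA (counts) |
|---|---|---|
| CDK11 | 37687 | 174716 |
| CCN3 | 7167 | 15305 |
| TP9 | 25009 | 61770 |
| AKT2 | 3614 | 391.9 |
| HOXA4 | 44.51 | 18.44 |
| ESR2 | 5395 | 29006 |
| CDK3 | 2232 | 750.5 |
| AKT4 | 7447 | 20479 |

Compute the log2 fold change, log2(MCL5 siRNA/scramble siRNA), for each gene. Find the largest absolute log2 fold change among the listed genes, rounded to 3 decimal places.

3.205

log2(174716/37687) = 2.213  (CDK11)
log2(15305/7167) = 1.095  (CCN3)
log2(61770/25009) = 1.304  (TP9)
log2(391.9/3614) = -3.205  (AKT2)
log2(18.44/44.51) = -1.271  (HOXA4)
log2(29006/5395) = 2.427  (ESR2)
log2(750.5/2232) = -1.572  (CDK3)
log2(20479/7447) = 1.459  (AKT4)
The largest magnitude belongs to AKT2.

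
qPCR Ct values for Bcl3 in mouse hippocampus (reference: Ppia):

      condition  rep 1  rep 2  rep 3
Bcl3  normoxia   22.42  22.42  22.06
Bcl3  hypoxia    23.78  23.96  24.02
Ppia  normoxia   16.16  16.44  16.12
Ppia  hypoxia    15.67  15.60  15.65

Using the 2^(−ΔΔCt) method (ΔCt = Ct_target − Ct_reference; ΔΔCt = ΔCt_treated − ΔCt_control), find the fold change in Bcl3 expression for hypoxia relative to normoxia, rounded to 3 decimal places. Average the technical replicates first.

0.215

Mean Ct: Bcl3 normoxia 22.300; Bcl3 hypoxia 23.920; Ppia normoxia 16.240; Ppia hypoxia 15.640
ΔCt(normoxia) = 22.300 − 16.240 = 6.060
ΔCt(hypoxia) = 23.920 − 15.640 = 8.280
ΔΔCt = 8.280 − 6.060 = 2.220
Fold change = 2^(−2.220) = 0.2146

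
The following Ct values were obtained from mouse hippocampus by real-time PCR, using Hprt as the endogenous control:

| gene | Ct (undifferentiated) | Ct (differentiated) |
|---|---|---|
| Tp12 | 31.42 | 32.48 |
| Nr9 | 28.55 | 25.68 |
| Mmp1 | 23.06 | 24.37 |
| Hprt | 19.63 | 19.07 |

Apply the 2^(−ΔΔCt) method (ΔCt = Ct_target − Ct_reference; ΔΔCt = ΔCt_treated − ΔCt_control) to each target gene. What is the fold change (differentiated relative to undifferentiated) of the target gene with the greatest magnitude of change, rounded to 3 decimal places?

Tp12: ΔΔCt = (32.48−19.07) − (31.42−19.63) = 13.41 − 11.79 = 1.62; fold change = 2^-1.62 = 0.325
Nr9: ΔΔCt = (25.68−19.07) − (28.55−19.63) = 6.61 − 8.92 = -2.31; fold change = 2^2.31 = 4.959
Mmp1: ΔΔCt = (24.37−19.07) − (23.06−19.63) = 5.30 − 3.43 = 1.87; fold change = 2^-1.87 = 0.274
Nr9 has the largest |ΔΔCt| = 2.31.

4.959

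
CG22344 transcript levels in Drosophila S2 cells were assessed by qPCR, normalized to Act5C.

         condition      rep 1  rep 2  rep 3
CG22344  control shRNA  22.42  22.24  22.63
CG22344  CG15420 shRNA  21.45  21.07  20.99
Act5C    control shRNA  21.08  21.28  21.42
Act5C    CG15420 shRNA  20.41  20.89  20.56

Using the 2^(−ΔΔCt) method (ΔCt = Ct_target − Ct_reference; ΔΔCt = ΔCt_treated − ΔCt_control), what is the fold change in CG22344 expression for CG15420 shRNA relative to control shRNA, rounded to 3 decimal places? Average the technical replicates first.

1.537

Mean Ct: CG22344 control shRNA 22.430; CG22344 CG15420 shRNA 21.170; Act5C control shRNA 21.260; Act5C CG15420 shRNA 20.620
ΔCt(control shRNA) = 22.430 − 21.260 = 1.170
ΔCt(CG15420 shRNA) = 21.170 − 20.620 = 0.550
ΔΔCt = 0.550 − 1.170 = -0.620
Fold change = 2^(−(-0.620)) = 2^0.620 = 1.5369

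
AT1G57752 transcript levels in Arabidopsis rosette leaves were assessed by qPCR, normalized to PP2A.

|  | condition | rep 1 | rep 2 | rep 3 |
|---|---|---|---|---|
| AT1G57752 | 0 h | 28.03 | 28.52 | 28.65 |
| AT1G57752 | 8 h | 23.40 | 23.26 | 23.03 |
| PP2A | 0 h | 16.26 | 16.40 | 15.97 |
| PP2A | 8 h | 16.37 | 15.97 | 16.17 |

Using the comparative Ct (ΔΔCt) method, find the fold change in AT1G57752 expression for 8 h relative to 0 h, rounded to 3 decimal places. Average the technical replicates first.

Mean Ct: AT1G57752 0 h 28.400; AT1G57752 8 h 23.230; PP2A 0 h 16.210; PP2A 8 h 16.170
ΔCt(0 h) = 28.400 − 16.210 = 12.190
ΔCt(8 h) = 23.230 − 16.170 = 7.060
ΔΔCt = 7.060 − 12.190 = -5.130
Fold change = 2^(−(-5.130)) = 2^5.130 = 35.0174

35.017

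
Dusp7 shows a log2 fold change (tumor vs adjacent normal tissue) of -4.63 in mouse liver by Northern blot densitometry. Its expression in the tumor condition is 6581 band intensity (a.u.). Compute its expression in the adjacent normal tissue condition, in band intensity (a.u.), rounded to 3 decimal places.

162952.404

Fold change = 2^(-4.63) = 0.0404
adjacent normal tissue expression = 6581 / 0.0404 = 162952.404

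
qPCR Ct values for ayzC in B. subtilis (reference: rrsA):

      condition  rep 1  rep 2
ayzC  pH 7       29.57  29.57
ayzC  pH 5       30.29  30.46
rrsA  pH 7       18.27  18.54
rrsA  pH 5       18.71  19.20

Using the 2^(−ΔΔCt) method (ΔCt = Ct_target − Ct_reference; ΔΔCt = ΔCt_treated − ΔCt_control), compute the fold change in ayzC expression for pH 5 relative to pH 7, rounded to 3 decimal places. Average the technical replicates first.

0.838

Mean Ct: ayzC pH 7 29.570; ayzC pH 5 30.375; rrsA pH 7 18.405; rrsA pH 5 18.955
ΔCt(pH 7) = 29.570 − 18.405 = 11.165
ΔCt(pH 5) = 30.375 − 18.955 = 11.420
ΔΔCt = 11.420 − 11.165 = 0.255
Fold change = 2^(−0.255) = 0.8380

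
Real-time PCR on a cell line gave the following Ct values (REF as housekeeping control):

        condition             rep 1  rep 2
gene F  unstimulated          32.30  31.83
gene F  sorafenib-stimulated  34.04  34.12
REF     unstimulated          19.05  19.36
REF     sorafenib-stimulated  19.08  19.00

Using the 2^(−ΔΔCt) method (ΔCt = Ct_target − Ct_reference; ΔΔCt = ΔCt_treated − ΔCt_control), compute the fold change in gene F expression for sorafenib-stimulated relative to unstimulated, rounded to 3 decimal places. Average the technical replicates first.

Mean Ct: gene F unstimulated 32.065; gene F sorafenib-stimulated 34.080; REF unstimulated 19.205; REF sorafenib-stimulated 19.040
ΔCt(unstimulated) = 32.065 − 19.205 = 12.860
ΔCt(sorafenib-stimulated) = 34.080 − 19.040 = 15.040
ΔΔCt = 15.040 − 12.860 = 2.180
Fold change = 2^(−2.180) = 0.2207

0.221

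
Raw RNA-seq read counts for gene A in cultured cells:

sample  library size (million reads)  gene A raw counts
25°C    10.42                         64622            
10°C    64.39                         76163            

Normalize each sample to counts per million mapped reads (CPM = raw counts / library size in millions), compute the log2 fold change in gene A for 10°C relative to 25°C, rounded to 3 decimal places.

-2.390

CPM(25°C) = 64622 / 10.42 = 6201.7274
CPM(10°C) = 76163 / 64.39 = 1182.8390
Fold change = 1182.8390 / 6201.7274 = 0.19073
log2(0.19073) = -2.3904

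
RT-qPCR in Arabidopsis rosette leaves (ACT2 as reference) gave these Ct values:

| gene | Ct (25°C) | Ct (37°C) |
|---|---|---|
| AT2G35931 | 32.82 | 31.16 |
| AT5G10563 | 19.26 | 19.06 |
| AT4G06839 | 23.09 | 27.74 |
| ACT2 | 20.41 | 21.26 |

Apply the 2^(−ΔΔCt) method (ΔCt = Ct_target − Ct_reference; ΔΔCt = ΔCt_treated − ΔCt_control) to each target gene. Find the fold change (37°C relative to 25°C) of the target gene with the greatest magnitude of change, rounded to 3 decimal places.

0.072

AT2G35931: ΔΔCt = (31.16−21.26) − (32.82−20.41) = 9.90 − 12.41 = -2.51; fold change = 2^2.51 = 5.696
AT5G10563: ΔΔCt = (19.06−21.26) − (19.26−20.41) = -2.20 − (-1.15) = -1.05; fold change = 2^1.05 = 2.071
AT4G06839: ΔΔCt = (27.74−21.26) − (23.09−20.41) = 6.48 − 2.68 = 3.80; fold change = 2^-3.80 = 0.072
AT4G06839 has the largest |ΔΔCt| = 3.80.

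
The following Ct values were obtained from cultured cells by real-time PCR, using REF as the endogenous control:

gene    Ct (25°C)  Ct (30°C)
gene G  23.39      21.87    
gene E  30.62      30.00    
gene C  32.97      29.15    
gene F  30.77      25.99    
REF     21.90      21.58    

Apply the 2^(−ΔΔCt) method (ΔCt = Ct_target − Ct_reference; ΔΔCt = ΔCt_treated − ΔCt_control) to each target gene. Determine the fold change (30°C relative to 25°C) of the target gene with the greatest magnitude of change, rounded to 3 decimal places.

22.009

gene G: ΔΔCt = (21.87−21.58) − (23.39−21.90) = 0.29 − 1.49 = -1.20; fold change = 2^1.20 = 2.297
gene E: ΔΔCt = (30.00−21.58) − (30.62−21.90) = 8.42 − 8.72 = -0.30; fold change = 2^0.30 = 1.231
gene C: ΔΔCt = (29.15−21.58) − (32.97−21.90) = 7.57 − 11.07 = -3.50; fold change = 2^3.50 = 11.314
gene F: ΔΔCt = (25.99−21.58) − (30.77−21.90) = 4.41 − 8.87 = -4.46; fold change = 2^4.46 = 22.009
gene F has the largest |ΔΔCt| = 4.46.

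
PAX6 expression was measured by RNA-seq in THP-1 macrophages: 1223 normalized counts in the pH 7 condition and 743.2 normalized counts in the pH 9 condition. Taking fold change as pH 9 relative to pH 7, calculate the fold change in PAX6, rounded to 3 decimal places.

0.608

Fold change = 743.2 / 1223 = 0.6077
PAX6 is downregulated.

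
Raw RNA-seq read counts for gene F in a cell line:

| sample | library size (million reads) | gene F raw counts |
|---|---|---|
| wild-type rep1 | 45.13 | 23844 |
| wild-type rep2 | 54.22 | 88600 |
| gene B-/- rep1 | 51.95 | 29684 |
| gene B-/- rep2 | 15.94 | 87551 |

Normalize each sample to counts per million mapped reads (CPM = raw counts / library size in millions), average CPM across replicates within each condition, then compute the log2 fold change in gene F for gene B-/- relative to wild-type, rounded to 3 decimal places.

1.488

CPM(wild-type rep1) = 23844 / 45.13 = 528.3404
CPM(wild-type rep2) = 88600 / 54.22 = 1634.0834
CPM(gene B-/- rep1) = 29684 / 51.95 = 571.3956
CPM(gene B-/- rep2) = 87551 / 15.94 = 5492.5345
mean CPM(wild-type) = 1081.2119; mean CPM(gene B-/-) = 3031.9650
Fold change = 3031.9650 / 1081.2119 = 2.80423
log2(2.80423) = 1.4876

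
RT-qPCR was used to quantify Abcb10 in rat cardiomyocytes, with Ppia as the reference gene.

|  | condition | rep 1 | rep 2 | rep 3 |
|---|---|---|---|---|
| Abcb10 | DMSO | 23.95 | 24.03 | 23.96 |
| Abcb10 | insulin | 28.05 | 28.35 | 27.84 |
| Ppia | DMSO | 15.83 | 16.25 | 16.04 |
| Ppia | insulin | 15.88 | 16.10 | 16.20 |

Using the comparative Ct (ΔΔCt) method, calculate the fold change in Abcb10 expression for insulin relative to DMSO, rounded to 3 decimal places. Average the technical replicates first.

Mean Ct: Abcb10 DMSO 23.980; Abcb10 insulin 28.080; Ppia DMSO 16.040; Ppia insulin 16.060
ΔCt(DMSO) = 23.980 − 16.040 = 7.940
ΔCt(insulin) = 28.080 − 16.060 = 12.020
ΔΔCt = 12.020 − 7.940 = 4.080
Fold change = 2^(−4.080) = 0.0591

0.059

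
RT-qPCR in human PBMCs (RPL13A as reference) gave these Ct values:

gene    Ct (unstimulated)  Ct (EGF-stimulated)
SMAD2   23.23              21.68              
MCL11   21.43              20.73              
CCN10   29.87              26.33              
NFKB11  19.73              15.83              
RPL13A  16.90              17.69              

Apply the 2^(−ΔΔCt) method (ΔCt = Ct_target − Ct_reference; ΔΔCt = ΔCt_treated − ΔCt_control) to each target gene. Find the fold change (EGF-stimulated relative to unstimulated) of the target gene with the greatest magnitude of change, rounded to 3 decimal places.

25.813

SMAD2: ΔΔCt = (21.68−17.69) − (23.23−16.90) = 3.99 − 6.33 = -2.34; fold change = 2^2.34 = 5.063
MCL11: ΔΔCt = (20.73−17.69) − (21.43−16.90) = 3.04 − 4.53 = -1.49; fold change = 2^1.49 = 2.809
CCN10: ΔΔCt = (26.33−17.69) − (29.87−16.90) = 8.64 − 12.97 = -4.33; fold change = 2^4.33 = 20.112
NFKB11: ΔΔCt = (15.83−17.69) − (19.73−16.90) = -1.86 − 2.83 = -4.69; fold change = 2^4.69 = 25.813
NFKB11 has the largest |ΔΔCt| = 4.69.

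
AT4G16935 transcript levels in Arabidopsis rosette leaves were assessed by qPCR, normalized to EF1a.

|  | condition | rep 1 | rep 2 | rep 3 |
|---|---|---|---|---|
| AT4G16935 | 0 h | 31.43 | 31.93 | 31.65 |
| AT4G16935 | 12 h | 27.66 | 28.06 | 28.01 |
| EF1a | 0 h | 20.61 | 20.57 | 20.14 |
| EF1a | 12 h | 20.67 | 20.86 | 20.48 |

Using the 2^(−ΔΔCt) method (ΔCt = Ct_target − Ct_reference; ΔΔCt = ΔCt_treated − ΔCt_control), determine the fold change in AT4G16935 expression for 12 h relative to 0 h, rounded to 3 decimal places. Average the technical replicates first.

Mean Ct: AT4G16935 0 h 31.670; AT4G16935 12 h 27.910; EF1a 0 h 20.440; EF1a 12 h 20.670
ΔCt(0 h) = 31.670 − 20.440 = 11.230
ΔCt(12 h) = 27.910 − 20.670 = 7.240
ΔΔCt = 7.240 − 11.230 = -3.990
Fold change = 2^(−(-3.990)) = 2^3.990 = 15.8895

15.889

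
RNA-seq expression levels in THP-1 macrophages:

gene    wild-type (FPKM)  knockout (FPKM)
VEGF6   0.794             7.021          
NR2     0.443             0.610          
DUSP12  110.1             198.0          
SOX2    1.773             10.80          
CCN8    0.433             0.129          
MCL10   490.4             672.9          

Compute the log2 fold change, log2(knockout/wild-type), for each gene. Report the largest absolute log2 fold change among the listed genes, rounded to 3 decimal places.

log2(7.021/0.794) = 3.144  (VEGF6)
log2(0.610/0.443) = 0.462  (NR2)
log2(198.0/110.1) = 0.847  (DUSP12)
log2(10.80/1.773) = 2.607  (SOX2)
log2(0.129/0.433) = -1.747  (CCN8)
log2(672.9/490.4) = 0.456  (MCL10)
The largest magnitude belongs to VEGF6.

3.144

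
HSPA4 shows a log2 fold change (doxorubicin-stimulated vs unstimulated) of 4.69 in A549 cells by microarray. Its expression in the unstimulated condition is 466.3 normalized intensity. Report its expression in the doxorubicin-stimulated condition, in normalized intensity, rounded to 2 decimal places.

12036.39

Fold change = 2^(4.69) = 25.8125
doxorubicin-stimulated expression = 466.3 × 25.8125 = 12036.39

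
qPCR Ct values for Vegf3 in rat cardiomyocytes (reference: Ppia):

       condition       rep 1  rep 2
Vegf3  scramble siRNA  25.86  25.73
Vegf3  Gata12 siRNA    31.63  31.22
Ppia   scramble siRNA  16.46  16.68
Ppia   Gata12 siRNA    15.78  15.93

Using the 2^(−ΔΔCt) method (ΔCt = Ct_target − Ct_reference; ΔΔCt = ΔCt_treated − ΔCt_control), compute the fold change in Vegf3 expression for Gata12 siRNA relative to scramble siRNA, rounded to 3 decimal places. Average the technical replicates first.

Mean Ct: Vegf3 scramble siRNA 25.795; Vegf3 Gata12 siRNA 31.425; Ppia scramble siRNA 16.570; Ppia Gata12 siRNA 15.855
ΔCt(scramble siRNA) = 25.795 − 16.570 = 9.225
ΔCt(Gata12 siRNA) = 31.425 − 15.855 = 15.570
ΔΔCt = 15.570 − 9.225 = 6.345
Fold change = 2^(−6.345) = 0.0123

0.012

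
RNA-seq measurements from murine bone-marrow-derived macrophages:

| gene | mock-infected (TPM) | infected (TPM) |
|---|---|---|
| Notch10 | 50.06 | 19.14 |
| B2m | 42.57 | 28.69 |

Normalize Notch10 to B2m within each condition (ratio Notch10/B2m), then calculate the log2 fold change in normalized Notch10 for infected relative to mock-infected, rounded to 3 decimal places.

Notch10/B2m (mock-infected) = 50.06 / 42.57 = 1.1759
Notch10/B2m (infected) = 19.14 / 28.69 = 0.66713
Fold change = 0.66713 / 1.1759 = 0.5673
log2(0.5673) = -0.8178

-0.818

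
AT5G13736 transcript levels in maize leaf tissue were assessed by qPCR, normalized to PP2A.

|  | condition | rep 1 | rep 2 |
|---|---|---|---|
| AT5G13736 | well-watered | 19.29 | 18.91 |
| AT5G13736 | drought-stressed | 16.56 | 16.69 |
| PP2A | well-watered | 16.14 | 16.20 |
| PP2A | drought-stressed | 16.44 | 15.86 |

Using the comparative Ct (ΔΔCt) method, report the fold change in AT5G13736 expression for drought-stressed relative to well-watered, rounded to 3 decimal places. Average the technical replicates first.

5.483

Mean Ct: AT5G13736 well-watered 19.100; AT5G13736 drought-stressed 16.625; PP2A well-watered 16.170; PP2A drought-stressed 16.150
ΔCt(well-watered) = 19.100 − 16.170 = 2.930
ΔCt(drought-stressed) = 16.625 − 16.150 = 0.475
ΔΔCt = 0.475 − 2.930 = -2.455
Fold change = 2^(−(-2.455)) = 2^2.455 = 5.4831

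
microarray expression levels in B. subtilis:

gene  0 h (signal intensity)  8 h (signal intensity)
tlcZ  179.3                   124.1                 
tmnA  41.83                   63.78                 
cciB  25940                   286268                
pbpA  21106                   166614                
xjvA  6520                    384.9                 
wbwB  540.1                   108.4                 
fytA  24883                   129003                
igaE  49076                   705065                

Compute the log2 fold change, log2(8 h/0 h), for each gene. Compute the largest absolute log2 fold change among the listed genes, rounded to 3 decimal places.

4.082

log2(124.1/179.3) = -0.531  (tlcZ)
log2(63.78/41.83) = 0.609  (tmnA)
log2(286268/25940) = 3.464  (cciB)
log2(166614/21106) = 2.981  (pbpA)
log2(384.9/6520) = -4.082  (xjvA)
log2(108.4/540.1) = -2.317  (wbwB)
log2(129003/24883) = 2.374  (fytA)
log2(705065/49076) = 3.845  (igaE)
The largest magnitude belongs to xjvA.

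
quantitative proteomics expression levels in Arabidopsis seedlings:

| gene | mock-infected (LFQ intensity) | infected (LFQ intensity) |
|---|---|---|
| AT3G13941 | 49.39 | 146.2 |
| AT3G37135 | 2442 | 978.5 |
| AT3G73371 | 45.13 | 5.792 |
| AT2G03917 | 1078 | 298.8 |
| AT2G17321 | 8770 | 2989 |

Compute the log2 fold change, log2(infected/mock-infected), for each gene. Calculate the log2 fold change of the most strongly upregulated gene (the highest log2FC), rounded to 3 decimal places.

log2(146.2/49.39) = 1.566  (AT3G13941)
log2(978.5/2442) = -1.319  (AT3G37135)
log2(5.792/45.13) = -2.962  (AT3G73371)
log2(298.8/1078) = -1.851  (AT2G03917)
log2(2989/8770) = -1.553  (AT2G17321)
AT3G13941 is most strongly upregulated.

1.566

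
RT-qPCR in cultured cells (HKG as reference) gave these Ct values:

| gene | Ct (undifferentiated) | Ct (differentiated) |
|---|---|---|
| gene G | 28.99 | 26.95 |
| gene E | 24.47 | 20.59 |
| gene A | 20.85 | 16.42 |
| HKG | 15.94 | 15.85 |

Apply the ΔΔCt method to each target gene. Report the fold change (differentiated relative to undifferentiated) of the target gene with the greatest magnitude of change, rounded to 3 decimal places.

20.252

gene G: ΔΔCt = (26.95−15.85) − (28.99−15.94) = 11.10 − 13.05 = -1.95; fold change = 2^1.95 = 3.864
gene E: ΔΔCt = (20.59−15.85) − (24.47−15.94) = 4.74 − 8.53 = -3.79; fold change = 2^3.79 = 13.833
gene A: ΔΔCt = (16.42−15.85) − (20.85−15.94) = 0.57 − 4.91 = -4.34; fold change = 2^4.34 = 20.252
gene A has the largest |ΔΔCt| = 4.34.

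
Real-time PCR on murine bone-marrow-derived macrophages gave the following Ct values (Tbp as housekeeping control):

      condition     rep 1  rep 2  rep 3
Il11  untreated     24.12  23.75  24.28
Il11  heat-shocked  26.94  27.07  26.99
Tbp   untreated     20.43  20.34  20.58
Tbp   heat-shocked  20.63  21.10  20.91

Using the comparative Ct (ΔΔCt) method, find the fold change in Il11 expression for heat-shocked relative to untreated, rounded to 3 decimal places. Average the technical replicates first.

0.174

Mean Ct: Il11 untreated 24.050; Il11 heat-shocked 27.000; Tbp untreated 20.450; Tbp heat-shocked 20.880
ΔCt(untreated) = 24.050 − 20.450 = 3.600
ΔCt(heat-shocked) = 27.000 − 20.880 = 6.120
ΔΔCt = 6.120 − 3.600 = 2.520
Fold change = 2^(−2.520) = 0.1743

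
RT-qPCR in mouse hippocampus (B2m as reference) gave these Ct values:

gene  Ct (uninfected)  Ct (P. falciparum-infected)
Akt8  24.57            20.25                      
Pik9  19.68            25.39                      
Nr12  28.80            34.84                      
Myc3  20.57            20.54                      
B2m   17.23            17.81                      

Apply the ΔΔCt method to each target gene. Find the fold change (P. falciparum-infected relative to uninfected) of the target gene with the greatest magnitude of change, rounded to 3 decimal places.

0.023

Akt8: ΔΔCt = (20.25−17.81) − (24.57−17.23) = 2.44 − 7.34 = -4.90; fold change = 2^4.90 = 29.857
Pik9: ΔΔCt = (25.39−17.81) − (19.68−17.23) = 7.58 − 2.45 = 5.13; fold change = 2^-5.13 = 0.029
Nr12: ΔΔCt = (34.84−17.81) − (28.80−17.23) = 17.03 − 11.57 = 5.46; fold change = 2^-5.46 = 0.023
Myc3: ΔΔCt = (20.54−17.81) − (20.57−17.23) = 2.73 − 3.34 = -0.61; fold change = 2^0.61 = 1.526
Nr12 has the largest |ΔΔCt| = 5.46.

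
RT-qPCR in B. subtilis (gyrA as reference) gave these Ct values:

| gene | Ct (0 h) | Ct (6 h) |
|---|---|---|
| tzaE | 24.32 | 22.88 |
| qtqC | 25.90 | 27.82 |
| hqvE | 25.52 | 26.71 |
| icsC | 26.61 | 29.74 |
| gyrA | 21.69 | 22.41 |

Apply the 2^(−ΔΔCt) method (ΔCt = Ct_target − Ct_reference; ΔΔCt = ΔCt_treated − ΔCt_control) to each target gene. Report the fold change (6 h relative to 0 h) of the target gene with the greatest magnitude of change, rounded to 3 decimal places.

0.188

tzaE: ΔΔCt = (22.88−22.41) − (24.32−21.69) = 0.47 − 2.63 = -2.16; fold change = 2^2.16 = 4.469
qtqC: ΔΔCt = (27.82−22.41) − (25.90−21.69) = 5.41 − 4.21 = 1.20; fold change = 2^-1.20 = 0.435
hqvE: ΔΔCt = (26.71−22.41) − (25.52−21.69) = 4.30 − 3.83 = 0.47; fold change = 2^-0.47 = 0.722
icsC: ΔΔCt = (29.74−22.41) − (26.61−21.69) = 7.33 − 4.92 = 2.41; fold change = 2^-2.41 = 0.188
icsC has the largest |ΔΔCt| = 2.41.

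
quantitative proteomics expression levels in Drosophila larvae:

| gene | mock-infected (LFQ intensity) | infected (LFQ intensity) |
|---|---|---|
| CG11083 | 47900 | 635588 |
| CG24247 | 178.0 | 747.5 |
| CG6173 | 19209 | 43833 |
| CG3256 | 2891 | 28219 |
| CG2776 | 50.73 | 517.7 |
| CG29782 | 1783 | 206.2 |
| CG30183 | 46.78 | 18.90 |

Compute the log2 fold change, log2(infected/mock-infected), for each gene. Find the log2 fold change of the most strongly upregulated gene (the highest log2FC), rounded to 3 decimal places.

3.730

log2(635588/47900) = 3.730  (CG11083)
log2(747.5/178.0) = 2.070  (CG24247)
log2(43833/19209) = 1.190  (CG6173)
log2(28219/2891) = 3.287  (CG3256)
log2(517.7/50.73) = 3.351  (CG2776)
log2(206.2/1783) = -3.112  (CG29782)
log2(18.90/46.78) = -1.308  (CG30183)
CG11083 is most strongly upregulated.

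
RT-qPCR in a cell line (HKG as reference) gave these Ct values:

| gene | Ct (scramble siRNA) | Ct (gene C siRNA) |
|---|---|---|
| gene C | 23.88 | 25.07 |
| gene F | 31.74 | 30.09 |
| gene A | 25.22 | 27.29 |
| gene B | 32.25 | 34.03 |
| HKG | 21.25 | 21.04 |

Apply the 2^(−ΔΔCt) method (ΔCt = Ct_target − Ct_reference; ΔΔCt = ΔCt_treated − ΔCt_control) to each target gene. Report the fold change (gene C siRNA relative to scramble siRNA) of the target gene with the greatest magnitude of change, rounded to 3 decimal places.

gene C: ΔΔCt = (25.07−21.04) − (23.88−21.25) = 4.03 − 2.63 = 1.40; fold change = 2^-1.40 = 0.379
gene F: ΔΔCt = (30.09−21.04) − (31.74−21.25) = 9.05 − 10.49 = -1.44; fold change = 2^1.44 = 2.713
gene A: ΔΔCt = (27.29−21.04) − (25.22−21.25) = 6.25 − 3.97 = 2.28; fold change = 2^-2.28 = 0.206
gene B: ΔΔCt = (34.03−21.04) − (32.25−21.25) = 12.99 − 11.00 = 1.99; fold change = 2^-1.99 = 0.252
gene A has the largest |ΔΔCt| = 2.28.

0.206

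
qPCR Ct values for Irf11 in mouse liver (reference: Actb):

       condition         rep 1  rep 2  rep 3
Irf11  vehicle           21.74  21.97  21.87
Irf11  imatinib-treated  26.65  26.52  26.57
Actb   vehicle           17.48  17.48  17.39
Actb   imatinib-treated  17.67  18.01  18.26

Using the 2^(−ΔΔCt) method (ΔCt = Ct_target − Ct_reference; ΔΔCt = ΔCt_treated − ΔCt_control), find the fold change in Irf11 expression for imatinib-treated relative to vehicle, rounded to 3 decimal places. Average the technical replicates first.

Mean Ct: Irf11 vehicle 21.860; Irf11 imatinib-treated 26.580; Actb vehicle 17.450; Actb imatinib-treated 17.980
ΔCt(vehicle) = 21.860 − 17.450 = 4.410
ΔCt(imatinib-treated) = 26.580 − 17.980 = 8.600
ΔΔCt = 8.600 − 4.410 = 4.190
Fold change = 2^(−4.190) = 0.0548

0.055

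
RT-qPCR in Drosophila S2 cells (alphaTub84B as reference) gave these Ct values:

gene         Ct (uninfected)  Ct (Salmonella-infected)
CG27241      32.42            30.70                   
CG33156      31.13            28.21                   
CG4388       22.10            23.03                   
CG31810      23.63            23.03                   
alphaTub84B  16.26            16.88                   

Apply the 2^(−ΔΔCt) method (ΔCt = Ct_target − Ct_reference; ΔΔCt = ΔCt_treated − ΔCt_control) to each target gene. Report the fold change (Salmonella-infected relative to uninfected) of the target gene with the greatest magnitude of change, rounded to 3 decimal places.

CG27241: ΔΔCt = (30.70−16.88) − (32.42−16.26) = 13.82 − 16.16 = -2.34; fold change = 2^2.34 = 5.063
CG33156: ΔΔCt = (28.21−16.88) − (31.13−16.26) = 11.33 − 14.87 = -3.54; fold change = 2^3.54 = 11.632
CG4388: ΔΔCt = (23.03−16.88) − (22.10−16.26) = 6.15 − 5.84 = 0.31; fold change = 2^-0.31 = 0.807
CG31810: ΔΔCt = (23.03−16.88) − (23.63−16.26) = 6.15 − 7.37 = -1.22; fold change = 2^1.22 = 2.329
CG33156 has the largest |ΔΔCt| = 3.54.

11.632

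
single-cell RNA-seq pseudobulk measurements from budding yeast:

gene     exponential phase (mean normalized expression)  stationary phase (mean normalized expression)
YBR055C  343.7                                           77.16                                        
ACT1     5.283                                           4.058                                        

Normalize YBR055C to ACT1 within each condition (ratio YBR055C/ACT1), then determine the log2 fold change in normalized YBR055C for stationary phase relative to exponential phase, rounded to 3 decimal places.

-1.775

YBR055C/ACT1 (exponential phase) = 343.7 / 5.283 = 65.058
YBR055C/ACT1 (stationary phase) = 77.16 / 4.058 = 19.014
Fold change = 19.014 / 65.058 = 0.2923
log2(0.2923) = -1.7746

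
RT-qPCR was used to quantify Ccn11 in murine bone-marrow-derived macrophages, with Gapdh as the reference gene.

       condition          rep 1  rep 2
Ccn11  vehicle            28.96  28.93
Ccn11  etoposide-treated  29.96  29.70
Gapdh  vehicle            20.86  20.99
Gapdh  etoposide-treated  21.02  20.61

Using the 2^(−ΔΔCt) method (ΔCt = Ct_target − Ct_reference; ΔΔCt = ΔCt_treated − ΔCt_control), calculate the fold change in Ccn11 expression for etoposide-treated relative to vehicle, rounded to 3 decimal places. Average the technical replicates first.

Mean Ct: Ccn11 vehicle 28.945; Ccn11 etoposide-treated 29.830; Gapdh vehicle 20.925; Gapdh etoposide-treated 20.815
ΔCt(vehicle) = 28.945 − 20.925 = 8.020
ΔCt(etoposide-treated) = 29.830 − 20.815 = 9.015
ΔΔCt = 9.015 − 8.020 = 0.995
Fold change = 2^(−0.995) = 0.5017

0.502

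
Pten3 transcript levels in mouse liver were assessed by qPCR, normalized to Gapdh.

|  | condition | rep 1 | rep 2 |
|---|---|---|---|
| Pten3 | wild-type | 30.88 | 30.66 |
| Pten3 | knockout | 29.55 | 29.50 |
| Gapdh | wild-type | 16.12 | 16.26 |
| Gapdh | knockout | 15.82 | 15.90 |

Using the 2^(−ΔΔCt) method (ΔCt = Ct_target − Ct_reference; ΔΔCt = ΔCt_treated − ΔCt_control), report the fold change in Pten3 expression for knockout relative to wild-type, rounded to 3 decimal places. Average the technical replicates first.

1.886

Mean Ct: Pten3 wild-type 30.770; Pten3 knockout 29.525; Gapdh wild-type 16.190; Gapdh knockout 15.860
ΔCt(wild-type) = 30.770 − 16.190 = 14.580
ΔCt(knockout) = 29.525 − 15.860 = 13.665
ΔΔCt = 13.665 − 14.580 = -0.915
Fold change = 2^(−(-0.915)) = 2^0.915 = 1.8856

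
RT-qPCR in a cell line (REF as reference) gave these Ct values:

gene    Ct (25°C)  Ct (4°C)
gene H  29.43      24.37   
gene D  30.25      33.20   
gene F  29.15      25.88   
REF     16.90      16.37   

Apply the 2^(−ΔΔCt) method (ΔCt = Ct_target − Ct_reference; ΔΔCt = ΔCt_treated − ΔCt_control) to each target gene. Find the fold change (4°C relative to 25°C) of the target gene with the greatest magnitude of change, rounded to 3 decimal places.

23.103

gene H: ΔΔCt = (24.37−16.37) − (29.43−16.90) = 8.00 − 12.53 = -4.53; fold change = 2^4.53 = 23.103
gene D: ΔΔCt = (33.20−16.37) − (30.25−16.90) = 16.83 − 13.35 = 3.48; fold change = 2^-3.48 = 0.090
gene F: ΔΔCt = (25.88−16.37) − (29.15−16.90) = 9.51 − 12.25 = -2.74; fold change = 2^2.74 = 6.681
gene H has the largest |ΔΔCt| = 4.53.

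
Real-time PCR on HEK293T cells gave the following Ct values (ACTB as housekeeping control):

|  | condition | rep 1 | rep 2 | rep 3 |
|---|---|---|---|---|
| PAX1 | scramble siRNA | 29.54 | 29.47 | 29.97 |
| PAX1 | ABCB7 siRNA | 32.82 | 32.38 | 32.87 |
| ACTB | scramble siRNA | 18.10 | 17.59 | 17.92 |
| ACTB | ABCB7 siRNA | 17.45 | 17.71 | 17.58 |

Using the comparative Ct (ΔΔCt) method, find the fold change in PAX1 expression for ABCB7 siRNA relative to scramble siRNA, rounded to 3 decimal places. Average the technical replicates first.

Mean Ct: PAX1 scramble siRNA 29.660; PAX1 ABCB7 siRNA 32.690; ACTB scramble siRNA 17.870; ACTB ABCB7 siRNA 17.580
ΔCt(scramble siRNA) = 29.660 − 17.870 = 11.790
ΔCt(ABCB7 siRNA) = 32.690 − 17.580 = 15.110
ΔΔCt = 15.110 − 11.790 = 3.320
Fold change = 2^(−3.320) = 0.1001

0.100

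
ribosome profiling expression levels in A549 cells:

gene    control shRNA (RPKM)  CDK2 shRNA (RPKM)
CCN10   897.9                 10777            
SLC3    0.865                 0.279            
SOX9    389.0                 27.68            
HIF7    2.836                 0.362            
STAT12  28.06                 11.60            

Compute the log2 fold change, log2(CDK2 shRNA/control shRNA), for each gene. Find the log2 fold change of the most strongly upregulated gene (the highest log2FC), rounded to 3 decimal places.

3.585

log2(10777/897.9) = 3.585  (CCN10)
log2(0.279/0.865) = -1.632  (SLC3)
log2(27.68/389.0) = -3.813  (SOX9)
log2(0.362/2.836) = -2.970  (HIF7)
log2(11.60/28.06) = -1.274  (STAT12)
CCN10 is most strongly upregulated.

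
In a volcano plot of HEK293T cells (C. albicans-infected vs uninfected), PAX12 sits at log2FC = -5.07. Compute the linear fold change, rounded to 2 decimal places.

Fold change = 2^(-5.07) = 0.030
That is, PAX12 drops to 3.0% of the uninfected level.

0.03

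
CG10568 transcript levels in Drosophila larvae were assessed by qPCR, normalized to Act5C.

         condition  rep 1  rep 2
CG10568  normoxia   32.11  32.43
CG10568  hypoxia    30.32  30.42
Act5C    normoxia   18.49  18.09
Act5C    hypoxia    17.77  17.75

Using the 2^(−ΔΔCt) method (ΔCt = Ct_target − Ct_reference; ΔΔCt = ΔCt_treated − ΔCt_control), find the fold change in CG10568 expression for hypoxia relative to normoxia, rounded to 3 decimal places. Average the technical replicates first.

Mean Ct: CG10568 normoxia 32.270; CG10568 hypoxia 30.370; Act5C normoxia 18.290; Act5C hypoxia 17.760
ΔCt(normoxia) = 32.270 − 18.290 = 13.980
ΔCt(hypoxia) = 30.370 − 17.760 = 12.610
ΔΔCt = 12.610 − 13.980 = -1.370
Fold change = 2^(−(-1.370)) = 2^1.370 = 2.5847

2.585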